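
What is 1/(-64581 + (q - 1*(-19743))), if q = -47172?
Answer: -1/92010 ≈ -1.0868e-5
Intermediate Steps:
1/(-64581 + (q - 1*(-19743))) = 1/(-64581 + (-47172 - 1*(-19743))) = 1/(-64581 + (-47172 + 19743)) = 1/(-64581 - 27429) = 1/(-92010) = -1/92010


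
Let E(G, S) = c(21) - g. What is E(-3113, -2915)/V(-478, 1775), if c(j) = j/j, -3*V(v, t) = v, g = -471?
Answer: 708/239 ≈ 2.9623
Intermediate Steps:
V(v, t) = -v/3
c(j) = 1
E(G, S) = 472 (E(G, S) = 1 - 1*(-471) = 1 + 471 = 472)
E(-3113, -2915)/V(-478, 1775) = 472/((-⅓*(-478))) = 472/(478/3) = 472*(3/478) = 708/239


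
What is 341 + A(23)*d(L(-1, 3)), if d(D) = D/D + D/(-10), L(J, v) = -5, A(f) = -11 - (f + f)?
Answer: 511/2 ≈ 255.50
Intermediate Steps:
A(f) = -11 - 2*f
d(D) = 1 - D/10 (d(D) = 1 + D*(-⅒) = 1 - D/10)
341 + A(23)*d(L(-1, 3)) = 341 + (-11 - 2*23)*(1 - ⅒*(-5)) = 341 + (-11 - 46)*(1 + ½) = 341 - 57*3/2 = 341 - 171/2 = 511/2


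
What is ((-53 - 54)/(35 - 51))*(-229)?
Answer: -24503/16 ≈ -1531.4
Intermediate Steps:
((-53 - 54)/(35 - 51))*(-229) = -107/(-16)*(-229) = -107*(-1/16)*(-229) = (107/16)*(-229) = -24503/16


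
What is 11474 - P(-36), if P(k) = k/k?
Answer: 11473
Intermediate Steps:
P(k) = 1
11474 - P(-36) = 11474 - 1*1 = 11474 - 1 = 11473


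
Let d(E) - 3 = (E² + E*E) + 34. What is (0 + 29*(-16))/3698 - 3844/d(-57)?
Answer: -8623676/12083215 ≈ -0.71369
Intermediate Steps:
d(E) = 37 + 2*E² (d(E) = 3 + ((E² + E*E) + 34) = 3 + ((E² + E²) + 34) = 3 + (2*E² + 34) = 3 + (34 + 2*E²) = 37 + 2*E²)
(0 + 29*(-16))/3698 - 3844/d(-57) = (0 + 29*(-16))/3698 - 3844/(37 + 2*(-57)²) = (0 - 464)*(1/3698) - 3844/(37 + 2*3249) = -464*1/3698 - 3844/(37 + 6498) = -232/1849 - 3844/6535 = -8623676/12083215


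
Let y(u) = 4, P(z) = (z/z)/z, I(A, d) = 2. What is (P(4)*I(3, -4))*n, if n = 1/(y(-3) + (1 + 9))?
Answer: 1/28 ≈ 0.035714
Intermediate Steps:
P(z) = 1/z
n = 1/14 (n = 1/(4 + (1 + 9)) = 1/(4 + 10) = 1/14 ≈ 0.071429)
(P(4)*I(3, -4))*n = (2/4)*(1/14) = ((1/4)*2)*(1/14) = (1/2)*(1/14) = 1/28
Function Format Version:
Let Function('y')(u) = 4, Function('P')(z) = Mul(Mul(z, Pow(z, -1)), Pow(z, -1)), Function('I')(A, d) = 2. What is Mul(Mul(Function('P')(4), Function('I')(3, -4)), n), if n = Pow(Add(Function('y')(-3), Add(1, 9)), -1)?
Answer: Rational(1, 28) ≈ 0.035714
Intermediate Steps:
Function('P')(z) = Pow(z, -1) (Function('P')(z) = Mul(1, Pow(z, -1)) = Pow(z, -1))
n = Rational(1, 14) (n = Pow(Add(4, Add(1, 9)), -1) = Pow(Add(4, 10), -1) = Pow(14, -1) = Rational(1, 14) ≈ 0.071429)
Mul(Mul(Function('P')(4), Function('I')(3, -4)), n) = Mul(Mul(Pow(4, -1), 2), Rational(1, 14)) = Mul(Mul(Rational(1, 4), 2), Rational(1, 14)) = Mul(Rational(1, 2), Rational(1, 14)) = Rational(1, 28)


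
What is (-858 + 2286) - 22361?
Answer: -20933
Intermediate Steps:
(-858 + 2286) - 22361 = 1428 - 22361 = -20933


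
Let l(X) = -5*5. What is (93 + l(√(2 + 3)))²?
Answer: 4624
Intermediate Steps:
l(X) = -25
(93 + l(√(2 + 3)))² = (93 - 25)² = 68² = 4624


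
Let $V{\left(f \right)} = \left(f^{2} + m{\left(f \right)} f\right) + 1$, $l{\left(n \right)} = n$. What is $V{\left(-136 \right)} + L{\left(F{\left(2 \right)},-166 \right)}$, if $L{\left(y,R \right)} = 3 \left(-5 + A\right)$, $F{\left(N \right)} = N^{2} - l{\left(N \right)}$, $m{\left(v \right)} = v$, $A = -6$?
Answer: $36960$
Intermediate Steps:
$F{\left(N \right)} = N^{2} - N$
$L{\left(y,R \right)} = -33$ ($L{\left(y,R \right)} = 3 \left(-5 - 6\right) = 3 \left(-11\right) = -33$)
$V{\left(f \right)} = 1 + 2 f^{2}$ ($V{\left(f \right)} = \left(f^{2} + f f\right) + 1 = \left(f^{2} + f^{2}\right) + 1 = 2 f^{2} + 1 = 1 + 2 f^{2}$)
$V{\left(-136 \right)} + L{\left(F{\left(2 \right)},-166 \right)} = \left(1 + 2 \left(-136\right)^{2}\right) - 33 = \left(1 + 2 \cdot 18496\right) - 33 = \left(1 + 36992\right) - 33 = 36993 - 33 = 36960$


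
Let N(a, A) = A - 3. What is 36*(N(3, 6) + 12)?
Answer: 540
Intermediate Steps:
N(a, A) = -3 + A
36*(N(3, 6) + 12) = 36*((-3 + 6) + 12) = 36*(3 + 12) = 36*15 = 540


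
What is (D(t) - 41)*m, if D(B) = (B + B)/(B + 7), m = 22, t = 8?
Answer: -13178/15 ≈ -878.53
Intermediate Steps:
D(B) = 2*B/(7 + B) (D(B) = (2*B)/(7 + B) = 2*B/(7 + B))
(D(t) - 41)*m = (2*8/(7 + 8) - 41)*22 = (2*8/15 - 41)*22 = (2*8*(1/15) - 41)*22 = (16/15 - 41)*22 = -599/15*22 = -13178/15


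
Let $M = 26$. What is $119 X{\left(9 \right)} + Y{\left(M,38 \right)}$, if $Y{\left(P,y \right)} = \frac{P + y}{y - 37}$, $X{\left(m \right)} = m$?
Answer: $1135$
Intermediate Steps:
$Y{\left(P,y \right)} = \frac{P + y}{-37 + y}$ ($Y{\left(P,y \right)} = \frac{P + y}{y - 37} = \frac{P + y}{-37 + y}$)
$119 X{\left(9 \right)} + Y{\left(M,38 \right)} = 119 \cdot 9 + \frac{26 + 38}{-37 + 38} = 1071 + 1^{-1} \cdot 64 = 1071 + 1 \cdot 64 = 1071 + 64 = 1135$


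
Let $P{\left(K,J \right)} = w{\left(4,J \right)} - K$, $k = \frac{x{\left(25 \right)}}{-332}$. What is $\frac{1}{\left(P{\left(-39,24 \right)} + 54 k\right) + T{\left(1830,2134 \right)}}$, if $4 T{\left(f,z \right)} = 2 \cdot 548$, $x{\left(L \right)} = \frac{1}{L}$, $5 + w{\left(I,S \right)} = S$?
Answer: $\frac{4150}{1377773} \approx 0.0030121$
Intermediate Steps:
$w{\left(I,S \right)} = -5 + S$
$T{\left(f,z \right)} = 274$ ($T{\left(f,z \right)} = \frac{2 \cdot 548}{4} = \frac{1}{4} \cdot 1096 = 274$)
$k = - \frac{1}{8300}$ ($k = \frac{1}{25 \left(-332\right)} = \frac{1}{25} \left(- \frac{1}{332}\right) = - \frac{1}{8300} \approx -0.00012048$)
$P{\left(K,J \right)} = -5 + J - K$ ($P{\left(K,J \right)} = \left(-5 + J\right) - K = -5 + J - K$)
$\frac{1}{\left(P{\left(-39,24 \right)} + 54 k\right) + T{\left(1830,2134 \right)}} = \frac{1}{\left(\left(-5 + 24 - -39\right) + 54 \left(- \frac{1}{8300}\right)\right) + 274} = \frac{1}{\left(\left(-5 + 24 + 39\right) - \frac{27}{4150}\right) + 274} = \frac{1}{\left(58 - \frac{27}{4150}\right) + 274} = \frac{1}{\frac{240673}{4150} + 274} = \frac{1}{\frac{1377773}{4150}} = \frac{4150}{1377773}$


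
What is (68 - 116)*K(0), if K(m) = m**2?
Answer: 0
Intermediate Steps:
(68 - 116)*K(0) = (68 - 116)*0**2 = -48*0 = 0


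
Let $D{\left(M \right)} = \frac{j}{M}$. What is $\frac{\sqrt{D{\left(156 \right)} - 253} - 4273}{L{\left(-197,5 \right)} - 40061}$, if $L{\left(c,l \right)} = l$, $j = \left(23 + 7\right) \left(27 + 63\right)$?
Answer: $\frac{4273}{40056} - \frac{i \sqrt{9958}}{260364} \approx 0.10668 - 0.00038327 i$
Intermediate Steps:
$j = 2700$ ($j = 30 \cdot 90 = 2700$)
$D{\left(M \right)} = \frac{2700}{M}$
$\frac{\sqrt{D{\left(156 \right)} - 253} - 4273}{L{\left(-197,5 \right)} - 40061} = \frac{\sqrt{\frac{2700}{156} - 253} - 4273}{5 - 40061} = \frac{\sqrt{2700 \cdot \frac{1}{156} - 253} - 4273}{-40056} = \left(\sqrt{\frac{225}{13} - 253} - 4273\right) \left(- \frac{1}{40056}\right) = \left(\sqrt{- \frac{3064}{13}} - 4273\right) \left(- \frac{1}{40056}\right) = \left(\frac{2 i \sqrt{9958}}{13} - 4273\right) \left(- \frac{1}{40056}\right) = \left(-4273 + \frac{2 i \sqrt{9958}}{13}\right) \left(- \frac{1}{40056}\right) = \frac{4273}{40056} - \frac{i \sqrt{9958}}{260364}$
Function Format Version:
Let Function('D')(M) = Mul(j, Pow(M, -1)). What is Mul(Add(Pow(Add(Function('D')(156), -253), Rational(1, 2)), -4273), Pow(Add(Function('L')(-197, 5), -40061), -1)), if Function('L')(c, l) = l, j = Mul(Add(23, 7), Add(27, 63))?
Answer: Add(Rational(4273, 40056), Mul(Rational(-1, 260364), I, Pow(9958, Rational(1, 2)))) ≈ Add(0.10668, Mul(-0.00038327, I))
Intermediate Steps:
j = 2700 (j = Mul(30, 90) = 2700)
Function('D')(M) = Mul(2700, Pow(M, -1))
Mul(Add(Pow(Add(Function('D')(156), -253), Rational(1, 2)), -4273), Pow(Add(Function('L')(-197, 5), -40061), -1)) = Mul(Add(Pow(Add(Mul(2700, Pow(156, -1)), -253), Rational(1, 2)), -4273), Pow(Add(5, -40061), -1)) = Mul(Add(Pow(Add(Mul(2700, Rational(1, 156)), -253), Rational(1, 2)), -4273), Pow(-40056, -1)) = Mul(Add(Pow(Add(Rational(225, 13), -253), Rational(1, 2)), -4273), Rational(-1, 40056)) = Mul(Add(Pow(Rational(-3064, 13), Rational(1, 2)), -4273), Rational(-1, 40056)) = Mul(Add(Mul(Rational(2, 13), I, Pow(9958, Rational(1, 2))), -4273), Rational(-1, 40056)) = Mul(Add(-4273, Mul(Rational(2, 13), I, Pow(9958, Rational(1, 2)))), Rational(-1, 40056)) = Add(Rational(4273, 40056), Mul(Rational(-1, 260364), I, Pow(9958, Rational(1, 2))))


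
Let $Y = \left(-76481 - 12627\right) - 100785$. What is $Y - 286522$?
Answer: $-476415$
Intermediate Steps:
$Y = -189893$ ($Y = -89108 - 100785 = -189893$)
$Y - 286522 = -189893 - 286522 = -476415$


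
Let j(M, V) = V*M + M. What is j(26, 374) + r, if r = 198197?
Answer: 207947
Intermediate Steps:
j(M, V) = M + M*V (j(M, V) = M*V + M = M + M*V)
j(26, 374) + r = 26*(1 + 374) + 198197 = 26*375 + 198197 = 9750 + 198197 = 207947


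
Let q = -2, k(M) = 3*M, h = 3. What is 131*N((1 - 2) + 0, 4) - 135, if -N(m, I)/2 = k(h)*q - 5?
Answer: 5891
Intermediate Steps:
N(m, I) = 46 (N(m, I) = -2*((3*3)*(-2) - 5) = -2*(9*(-2) - 5) = -2*(-18 - 5) = -2*(-23) = 46)
131*N((1 - 2) + 0, 4) - 135 = 131*46 - 135 = 6026 - 135 = 5891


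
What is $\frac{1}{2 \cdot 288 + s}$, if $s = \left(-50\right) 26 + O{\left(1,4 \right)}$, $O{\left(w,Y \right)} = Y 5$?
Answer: $- \frac{1}{704} \approx -0.0014205$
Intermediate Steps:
$O{\left(w,Y \right)} = 5 Y$
$s = -1280$ ($s = \left(-50\right) 26 + 5 \cdot 4 = -1300 + 20 = -1280$)
$\frac{1}{2 \cdot 288 + s} = \frac{1}{2 \cdot 288 - 1280} = \frac{1}{576 - 1280} = \frac{1}{-704} = - \frac{1}{704}$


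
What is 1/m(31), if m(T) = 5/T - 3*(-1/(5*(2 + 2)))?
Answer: 620/193 ≈ 3.2124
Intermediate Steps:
m(T) = 3/20 + 5/T (m(T) = 5/T - 3/((-5*4)) = 5/T - 3/(-20) = 5/T - 3*(-1/20) = 5/T + 3/20 = 3/20 + 5/T)
1/m(31) = 1/(3/20 + 5/31) = 1/(193/620) = 620/193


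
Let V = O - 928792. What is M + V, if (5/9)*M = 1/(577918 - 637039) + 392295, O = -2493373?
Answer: -89208136731/32845 ≈ -2.7160e+6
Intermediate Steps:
V = -3422165 (V = -2493373 - 928792 = -3422165)
M = 23192872694/32845 (M = 9*(1/(577918 - 637039) + 392295)/5 = 9*(1/(-59121) + 392295)/5 = 9*(-1/59121 + 392295)/5 = (9/5)*(23192872694/59121) = 23192872694/32845 ≈ 7.0613e+5)
M + V = 23192872694/32845 - 3422165 = -89208136731/32845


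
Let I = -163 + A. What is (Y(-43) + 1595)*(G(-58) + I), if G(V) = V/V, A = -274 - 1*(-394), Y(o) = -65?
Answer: -64260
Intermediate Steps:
A = 120 (A = -274 + 394 = 120)
G(V) = 1
I = -43 (I = -163 + 120 = -43)
(Y(-43) + 1595)*(G(-58) + I) = (-65 + 1595)*(1 - 43) = 1530*(-42) = -64260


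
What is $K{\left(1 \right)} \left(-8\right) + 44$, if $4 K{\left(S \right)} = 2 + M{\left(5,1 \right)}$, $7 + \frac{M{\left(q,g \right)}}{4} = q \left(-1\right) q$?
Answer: $296$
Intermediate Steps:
$M{\left(q,g \right)} = -28 - 4 q^{2}$ ($M{\left(q,g \right)} = -28 + 4 q \left(-1\right) q = -28 + 4 - q q = -28 + 4 \left(- q^{2}\right) = -28 - 4 q^{2}$)
$K{\left(S \right)} = - \frac{63}{2}$ ($K{\left(S \right)} = \frac{2 - \left(28 + 4 \cdot 5^{2}\right)}{4} = \frac{2 - 128}{4} = \frac{1}{4} \left(-126\right) = - \frac{63}{2}$)
$K{\left(1 \right)} \left(-8\right) + 44 = \left(- \frac{63}{2}\right) \left(-8\right) + 44 = 252 + 44 = 296$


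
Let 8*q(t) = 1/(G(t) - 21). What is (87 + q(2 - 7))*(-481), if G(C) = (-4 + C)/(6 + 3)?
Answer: -7364591/176 ≈ -41844.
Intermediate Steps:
G(C) = -4/9 + C/9 (G(C) = (-4 + C)/9 = (-4 + C)*(⅑) = -4/9 + C/9)
q(t) = 1/(8*(-193/9 + t/9)) (q(t) = 1/(8*((-4/9 + t/9) - 21)) = 1/(8*(-193/9 + t/9)))
(87 + q(2 - 7))*(-481) = (87 + 9/(8*(-193 + (2 - 7))))*(-481) = (87 + 9/(8*(-193 - 5)))*(-481) = (87 + (9/8)/(-198))*(-481) = (87 + (9/8)*(-1/198))*(-481) = (87 - 1/176)*(-481) = (15311/176)*(-481) = -7364591/176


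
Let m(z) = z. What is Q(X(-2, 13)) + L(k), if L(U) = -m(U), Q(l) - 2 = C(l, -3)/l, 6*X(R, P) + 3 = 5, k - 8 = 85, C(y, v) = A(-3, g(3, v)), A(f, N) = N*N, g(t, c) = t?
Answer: -64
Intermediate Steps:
A(f, N) = N**2
C(y, v) = 9 (C(y, v) = 3**2 = 9)
k = 93 (k = 8 + 85 = 93)
X(R, P) = 1/3 (X(R, P) = -1/2 + (1/6)*5 = -1/2 + 5/6 = 1/3)
Q(l) = 2 + 9/l
L(U) = -U
Q(X(-2, 13)) + L(k) = (2 + 9/(1/3)) - 1*93 = (2 + 9*3) - 93 = (2 + 27) - 93 = 29 - 93 = -64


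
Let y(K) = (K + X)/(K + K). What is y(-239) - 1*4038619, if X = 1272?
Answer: -1930460915/478 ≈ -4.0386e+6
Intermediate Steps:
y(K) = (1272 + K)/(2*K) (y(K) = (K + 1272)/(K + K) = (1272 + K)/((2*K)) = (1272 + K)*(1/(2*K)) = (1272 + K)/(2*K))
y(-239) - 1*4038619 = (½)*(1272 - 239)/(-239) - 1*4038619 = (½)*(-1/239)*1033 - 4038619 = -1033/478 - 4038619 = -1930460915/478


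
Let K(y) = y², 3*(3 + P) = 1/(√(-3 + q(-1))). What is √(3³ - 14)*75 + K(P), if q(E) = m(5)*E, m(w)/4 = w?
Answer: 75*√13 + (207 + I*√23)²/4761 ≈ 279.41 + 0.41703*I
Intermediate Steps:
m(w) = 4*w
q(E) = 20*E (q(E) = (4*5)*E = 20*E)
P = -3 - I*√23/69 (P = -3 + 1/(3*(√(-3 + 20*(-1)))) = -3 + 1/(3*(√(-3 - 20))) = -3 + 1/(3*(√(-23))) = -3 + 1/(3*((I*√23))) = -3 + (-I*√23/23)/3 = -3 - I*√23/69 ≈ -3.0 - 0.069505*I)
√(3³ - 14)*75 + K(P) = √(3³ - 14)*75 + (-3 - I*√23/69)² = √(27 - 14)*75 + (-3 - I*√23/69)² = √13*75 + (-3 - I*√23/69)² = 75*√13 + (-3 - I*√23/69)² = (-3 - I*√23/69)² + 75*√13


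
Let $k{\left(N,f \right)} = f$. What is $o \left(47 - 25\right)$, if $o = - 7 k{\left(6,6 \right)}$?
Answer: $-924$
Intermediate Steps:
$o = -42$ ($o = \left(-7\right) 6 = -42$)
$o \left(47 - 25\right) = - 42 \left(47 - 25\right) = \left(-42\right) 22 = -924$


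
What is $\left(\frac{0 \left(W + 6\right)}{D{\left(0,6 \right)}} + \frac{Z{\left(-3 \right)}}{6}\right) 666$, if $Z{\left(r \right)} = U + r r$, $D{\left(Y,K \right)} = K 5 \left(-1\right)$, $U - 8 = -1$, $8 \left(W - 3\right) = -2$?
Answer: $1776$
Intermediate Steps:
$W = \frac{11}{4}$ ($W = 3 + \frac{1}{8} \left(-2\right) = 3 - \frac{1}{4} = \frac{11}{4} \approx 2.75$)
$U = 7$ ($U = 8 - 1 = 7$)
$D{\left(Y,K \right)} = - 5 K$ ($D{\left(Y,K \right)} = 5 K \left(-1\right) = - 5 K$)
$Z{\left(r \right)} = 7 + r^{2}$ ($Z{\left(r \right)} = 7 + r r = 7 + r^{2}$)
$\left(\frac{0 \left(W + 6\right)}{D{\left(0,6 \right)}} + \frac{Z{\left(-3 \right)}}{6}\right) 666 = \left(\frac{0 \left(\frac{11}{4} + 6\right)}{\left(-5\right) 6} + \frac{7 + \left(-3\right)^{2}}{6}\right) 666 = \left(\frac{0 \cdot \frac{35}{4}}{-30} + \left(7 + 9\right) \frac{1}{6}\right) 666 = \left(0 \left(- \frac{1}{30}\right) + 16 \cdot \frac{1}{6}\right) 666 = \left(0 + \frac{8}{3}\right) 666 = \frac{8}{3} \cdot 666 = 1776$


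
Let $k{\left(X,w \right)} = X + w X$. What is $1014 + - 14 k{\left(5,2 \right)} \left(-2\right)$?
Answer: $1434$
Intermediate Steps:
$k{\left(X,w \right)} = X + X w$
$1014 + - 14 k{\left(5,2 \right)} \left(-2\right) = 1014 + - 14 \cdot 5 \left(1 + 2\right) \left(-2\right) = 1014 + - 14 \cdot 5 \cdot 3 \left(-2\right) = 1014 + \left(-14\right) 15 \left(-2\right) = 1014 - -420 = 1014 + 420 = 1434$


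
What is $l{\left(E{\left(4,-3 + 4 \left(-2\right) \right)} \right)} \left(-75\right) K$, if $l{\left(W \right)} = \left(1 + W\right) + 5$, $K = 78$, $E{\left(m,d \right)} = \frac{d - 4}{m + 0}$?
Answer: $- \frac{26325}{2} \approx -13163.0$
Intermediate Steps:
$E{\left(m,d \right)} = \frac{-4 + d}{m}$
$l{\left(W \right)} = 6 + W$
$l{\left(E{\left(4,-3 + 4 \left(-2\right) \right)} \right)} \left(-75\right) K = \left(6 + \frac{-4 + \left(-3 + 4 \left(-2\right)\right)}{4}\right) \left(-75\right) 78 = \left(6 + \frac{-4 - 11}{4}\right) \left(-75\right) 78 = \left(6 + \frac{1}{4} \left(-15\right)\right) \left(-75\right) 78 = \left(6 - \frac{15}{4}\right) \left(-75\right) 78 = \frac{9}{4} \left(-75\right) 78 = \left(- \frac{675}{4}\right) 78 = - \frac{26325}{2}$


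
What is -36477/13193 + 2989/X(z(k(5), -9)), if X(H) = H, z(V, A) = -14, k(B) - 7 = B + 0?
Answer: -5706365/26386 ≈ -216.26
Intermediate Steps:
k(B) = 7 + B (k(B) = 7 + (B + 0) = 7 + B)
-36477/13193 + 2989/X(z(k(5), -9)) = -36477/13193 + 2989/(-14) = -36477*1/13193 + 2989*(-1/14) = -36477/13193 - 427/2 = -5706365/26386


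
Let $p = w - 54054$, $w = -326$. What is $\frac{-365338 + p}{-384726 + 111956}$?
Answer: $\frac{209859}{136385} \approx 1.5387$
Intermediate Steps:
$p = -54380$ ($p = -326 - 54054 = -54380$)
$\frac{-365338 + p}{-384726 + 111956} = \frac{-365338 - 54380}{-384726 + 111956} = - \frac{419718}{-272770} = \left(-419718\right) \left(- \frac{1}{272770}\right) = \frac{209859}{136385}$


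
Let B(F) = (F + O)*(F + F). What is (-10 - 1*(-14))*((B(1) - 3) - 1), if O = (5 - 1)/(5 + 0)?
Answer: -8/5 ≈ -1.6000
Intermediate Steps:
O = 4/5 ≈ 0.80000
B(F) = 2*F*(4/5 + F) (B(F) = (F + 4/5)*(F + F) = (4/5 + F)*(2*F) = 2*F*(4/5 + F))
(-10 - 1*(-14))*((B(1) - 3) - 1) = (-10 - 1*(-14))*(((2/5)*1*(4 + 5*1) - 3) - 1) = (-10 + 14)*(((2/5)*1*(4 + 5) - 3) - 1) = 4*(((2/5)*1*9 - 3) - 1) = 4*((18/5 - 3) - 1) = 4*(3/5 - 1) = 4*(-2/5) = -8/5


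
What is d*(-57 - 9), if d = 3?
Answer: -198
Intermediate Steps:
d*(-57 - 9) = 3*(-57 - 9) = 3*(-66) = -198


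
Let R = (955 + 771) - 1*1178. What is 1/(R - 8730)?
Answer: -1/8182 ≈ -0.00012222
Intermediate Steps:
R = 548 (R = 1726 - 1178 = 548)
1/(R - 8730) = 1/(548 - 8730) = 1/(-8182) = -1/8182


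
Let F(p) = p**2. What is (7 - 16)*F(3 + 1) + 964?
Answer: 820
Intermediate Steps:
(7 - 16)*F(3 + 1) + 964 = (7 - 16)*(3 + 1)**2 + 964 = -9*4**2 + 964 = -9*16 + 964 = -144 + 964 = 820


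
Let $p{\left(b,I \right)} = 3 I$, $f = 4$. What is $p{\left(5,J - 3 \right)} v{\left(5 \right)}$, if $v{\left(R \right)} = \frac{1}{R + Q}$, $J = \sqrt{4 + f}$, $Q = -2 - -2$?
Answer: $- \frac{9}{5} + \frac{6 \sqrt{2}}{5} \approx -0.10294$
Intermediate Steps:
$Q = 0$ ($Q = -2 + 2 = 0$)
$J = 2 \sqrt{2}$ ($J = \sqrt{4 + 4} = \sqrt{8} = 2 \sqrt{2} \approx 2.8284$)
$v{\left(R \right)} = \frac{1}{R}$ ($v{\left(R \right)} = \frac{1}{R + 0} = \frac{1}{R}$)
$p{\left(5,J - 3 \right)} v{\left(5 \right)} = \frac{3 \left(2 \sqrt{2} - 3\right)}{5} = 3 \left(-3 + 2 \sqrt{2}\right) \frac{1}{5} = \left(-9 + 6 \sqrt{2}\right) \frac{1}{5} = - \frac{9}{5} + \frac{6 \sqrt{2}}{5}$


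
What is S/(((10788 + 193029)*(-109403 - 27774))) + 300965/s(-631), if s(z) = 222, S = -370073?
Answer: 2804893968101297/2068966341066 ≈ 1355.7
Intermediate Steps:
S/(((10788 + 193029)*(-109403 - 27774))) + 300965/s(-631) = -370073*1/((-109403 - 27774)*(10788 + 193029)) + 300965/222 = -370073/(203817*(-137177)) + 300965*(1/222) = -370073/(-27959004609) + 300965/222 = -370073*(-1/27959004609) + 300965/222 = 370073/27959004609 + 300965/222 = 2804893968101297/2068966341066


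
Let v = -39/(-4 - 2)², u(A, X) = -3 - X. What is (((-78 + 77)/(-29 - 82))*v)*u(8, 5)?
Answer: 26/333 ≈ 0.078078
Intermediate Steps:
v = -13/12 (v = -39/((-6)²) = -39/36 = -39*1/36 = -13/12 ≈ -1.0833)
(((-78 + 77)/(-29 - 82))*v)*u(8, 5) = (((-78 + 77)/(-29 - 82))*(-13/12))*(-3 - 1*5) = (-1/(-111)*(-13/12))*(-3 - 5) = (-1*(-1/111)*(-13/12))*(-8) = ((1/111)*(-13/12))*(-8) = -13/1332*(-8) = 26/333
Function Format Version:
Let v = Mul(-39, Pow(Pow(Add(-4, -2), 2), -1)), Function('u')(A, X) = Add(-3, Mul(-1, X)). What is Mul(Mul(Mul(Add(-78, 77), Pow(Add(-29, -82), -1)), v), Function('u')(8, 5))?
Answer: Rational(26, 333) ≈ 0.078078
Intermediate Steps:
v = Rational(-13, 12) (v = Mul(-39, Pow(Pow(-6, 2), -1)) = Mul(-39, Pow(36, -1)) = Mul(-39, Rational(1, 36)) = Rational(-13, 12) ≈ -1.0833)
Mul(Mul(Mul(Add(-78, 77), Pow(Add(-29, -82), -1)), v), Function('u')(8, 5)) = Mul(Mul(Mul(Add(-78, 77), Pow(Add(-29, -82), -1)), Rational(-13, 12)), Add(-3, Mul(-1, 5))) = Mul(Mul(Mul(-1, Pow(-111, -1)), Rational(-13, 12)), Add(-3, -5)) = Mul(Mul(Mul(-1, Rational(-1, 111)), Rational(-13, 12)), -8) = Mul(Mul(Rational(1, 111), Rational(-13, 12)), -8) = Mul(Rational(-13, 1332), -8) = Rational(26, 333)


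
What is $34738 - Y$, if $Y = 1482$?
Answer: $33256$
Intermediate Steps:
$34738 - Y = 34738 - 1482 = 33256$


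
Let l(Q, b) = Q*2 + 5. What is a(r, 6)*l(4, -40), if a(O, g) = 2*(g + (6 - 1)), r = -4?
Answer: 286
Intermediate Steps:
l(Q, b) = 5 + 2*Q (l(Q, b) = 2*Q + 5 = 5 + 2*Q)
a(O, g) = 10 + 2*g (a(O, g) = 2*(g + 5) = 2*(5 + g) = 10 + 2*g)
a(r, 6)*l(4, -40) = (10 + 2*6)*(5 + 2*4) = (10 + 12)*(5 + 8) = 22*13 = 286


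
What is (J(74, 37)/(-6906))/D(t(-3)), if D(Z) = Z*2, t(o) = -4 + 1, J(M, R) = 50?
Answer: 25/20718 ≈ 0.0012067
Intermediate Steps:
t(o) = -3
D(Z) = 2*Z
(J(74, 37)/(-6906))/D(t(-3)) = (50/(-6906))/((2*(-3))) = (50*(-1/6906))/(-6) = -25/3453*(-1/6) = 25/20718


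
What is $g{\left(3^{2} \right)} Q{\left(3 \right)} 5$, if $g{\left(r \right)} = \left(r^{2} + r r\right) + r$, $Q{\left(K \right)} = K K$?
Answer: $7695$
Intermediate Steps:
$Q{\left(K \right)} = K^{2}$
$g{\left(r \right)} = r + 2 r^{2}$ ($g{\left(r \right)} = \left(r^{2} + r^{2}\right) + r = 2 r^{2} + r = r + 2 r^{2}$)
$g{\left(3^{2} \right)} Q{\left(3 \right)} 5 = 3^{2} \left(1 + 2 \cdot 3^{2}\right) 3^{2} \cdot 5 = 9 \left(1 + 2 \cdot 9\right) 9 \cdot 5 = 9 \left(1 + 18\right) 9 \cdot 5 = 9 \cdot 19 \cdot 9 \cdot 5 = 171 \cdot 9 \cdot 5 = 1539 \cdot 5 = 7695$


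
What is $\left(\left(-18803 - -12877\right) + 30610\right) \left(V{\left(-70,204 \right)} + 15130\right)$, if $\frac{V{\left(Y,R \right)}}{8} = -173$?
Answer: $339306264$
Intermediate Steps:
$V{\left(Y,R \right)} = -1384$ ($V{\left(Y,R \right)} = 8 \left(-173\right) = -1384$)
$\left(\left(-18803 - -12877\right) + 30610\right) \left(V{\left(-70,204 \right)} + 15130\right) = \left(\left(-18803 - -12877\right) + 30610\right) \left(-1384 + 15130\right) = \left(\left(-18803 + 12877\right) + 30610\right) 13746 = \left(-5926 + 30610\right) 13746 = 24684 \cdot 13746 = 339306264$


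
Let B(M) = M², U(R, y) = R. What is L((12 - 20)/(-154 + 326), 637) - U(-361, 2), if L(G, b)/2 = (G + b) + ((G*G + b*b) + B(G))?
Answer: 1503556721/1849 ≈ 8.1317e+5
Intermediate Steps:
L(G, b) = 2*G + 2*b + 2*b² + 4*G² (L(G, b) = 2*((G + b) + ((G*G + b*b) + G²)) = 2*((G + b) + ((G² + b²) + G²)) = 2*((G + b) + (b² + 2*G²)) = 2*(G + b + b² + 2*G²) = 2*G + 2*b + 2*b² + 4*G²)
L((12 - 20)/(-154 + 326), 637) - U(-361, 2) = (2*((12 - 20)/(-154 + 326)) + 2*637 + 2*637² + 4*((12 - 20)/(-154 + 326))²) - 1*(-361) = (2*(-8/172) + 1274 + 2*405769 + 4*(-8/172)²) + 361 = (2*(-8*1/172) + 1274 + 811538 + 4*(-8*1/172)²) + 361 = (2*(-2/43) + 1274 + 811538 + 4*(-2/43)²) + 361 = (-4/43 + 1274 + 811538 + 4*(4/1849)) + 361 = (-4/43 + 1274 + 811538 + 16/1849) + 361 = 1502889232/1849 + 361 = 1503556721/1849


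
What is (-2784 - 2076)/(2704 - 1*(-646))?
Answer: -486/335 ≈ -1.4507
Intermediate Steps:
(-2784 - 2076)/(2704 - 1*(-646)) = -4860/(2704 + 646) = -4860/3350 = -4860*1/3350 = -486/335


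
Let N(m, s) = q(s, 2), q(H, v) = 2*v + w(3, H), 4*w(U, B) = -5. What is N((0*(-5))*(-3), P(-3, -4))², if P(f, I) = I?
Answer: 121/16 ≈ 7.5625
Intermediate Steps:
w(U, B) = -5/4 (w(U, B) = (¼)*(-5) = -5/4)
q(H, v) = -5/4 + 2*v (q(H, v) = 2*v - 5/4 = -5/4 + 2*v)
N(m, s) = 11/4 (N(m, s) = -5/4 + 2*2 = -5/4 + 4 = 11/4)
N((0*(-5))*(-3), P(-3, -4))² = (11/4)² = 121/16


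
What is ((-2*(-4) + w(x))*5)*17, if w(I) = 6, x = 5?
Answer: 1190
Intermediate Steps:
((-2*(-4) + w(x))*5)*17 = ((-2*(-4) + 6)*5)*17 = ((8 + 6)*5)*17 = (14*5)*17 = 70*17 = 1190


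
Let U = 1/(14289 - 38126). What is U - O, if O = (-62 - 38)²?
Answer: -238370001/23837 ≈ -10000.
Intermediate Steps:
O = 10000 (O = (-100)² = 10000)
U = -1/23837 (U = 1/(-23837) = -1/23837 ≈ -4.1952e-5)
U - O = -1/23837 - 1*10000 = -1/23837 - 10000 = -238370001/23837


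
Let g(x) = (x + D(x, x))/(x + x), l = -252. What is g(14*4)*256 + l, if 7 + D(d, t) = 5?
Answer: -900/7 ≈ -128.57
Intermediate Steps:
D(d, t) = -2 (D(d, t) = -7 + 5 = -2)
g(x) = (-2 + x)/(2*x) (g(x) = (x - 2)/(x + x) = (-2 + x)/((2*x)) = (-2 + x)*(1/(2*x)) = (-2 + x)/(2*x))
g(14*4)*256 + l = ((-2 + 14*4)/(2*((14*4))))*256 - 252 = ((1/2)*(-2 + 56)/56)*256 - 252 = ((1/2)*(1/56)*54)*256 - 252 = (27/56)*256 - 252 = 864/7 - 252 = -900/7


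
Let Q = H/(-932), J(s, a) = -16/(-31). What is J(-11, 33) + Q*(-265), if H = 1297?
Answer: 10669767/28892 ≈ 369.30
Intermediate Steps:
J(s, a) = 16/31 (J(s, a) = -16*(-1/31) = 16/31)
Q = -1297/932 (Q = 1297/(-932) = 1297*(-1/932) = -1297/932 ≈ -1.3916)
J(-11, 33) + Q*(-265) = 16/31 - 1297/932*(-265) = 16/31 + 343705/932 = 10669767/28892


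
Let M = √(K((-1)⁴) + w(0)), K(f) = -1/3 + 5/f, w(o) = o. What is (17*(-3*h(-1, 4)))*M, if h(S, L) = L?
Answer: -68*√42 ≈ -440.69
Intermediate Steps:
K(f) = -⅓ + 5/f (K(f) = -1*⅓ + 5/f = -⅓ + 5/f)
M = √42/3 (M = √((15 - 1*(-1)⁴)/(3*((-1)⁴)) + 0) = √((⅓)*(15 - 1*1)/1 + 0) = √((⅓)*1*(15 - 1) + 0) = √((⅓)*1*14 + 0) = √(14/3 + 0) = √(14/3) = √42/3 ≈ 2.1602)
(17*(-3*h(-1, 4)))*M = (17*(-3*4))*(√42/3) = (17*(-12))*(√42/3) = -68*√42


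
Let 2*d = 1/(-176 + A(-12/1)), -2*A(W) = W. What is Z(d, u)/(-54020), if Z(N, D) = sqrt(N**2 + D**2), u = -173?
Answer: -sqrt(3459792401)/18366800 ≈ -0.0032025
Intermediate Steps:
A(W) = -W/2
d = -1/340 (d = 1/(2*(-176 - (-6)/1)) = 1/(2*(-176 - (-6))) = 1/(2*(-176 - 1/2*(-12))) = 1/(2*(-176 + 6)) = (1/2)/(-170) = (1/2)*(-1/170) = -1/340 ≈ -0.0029412)
Z(N, D) = sqrt(D**2 + N**2)
Z(d, u)/(-54020) = sqrt((-173)**2 + (-1/340)**2)/(-54020) = sqrt(29929 + 1/115600)*(-1/54020) = sqrt(3459792401/115600)*(-1/54020) = (sqrt(3459792401)/340)*(-1/54020) = -sqrt(3459792401)/18366800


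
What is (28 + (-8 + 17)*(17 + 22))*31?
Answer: 11749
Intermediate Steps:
(28 + (-8 + 17)*(17 + 22))*31 = (28 + 9*39)*31 = (28 + 351)*31 = 379*31 = 11749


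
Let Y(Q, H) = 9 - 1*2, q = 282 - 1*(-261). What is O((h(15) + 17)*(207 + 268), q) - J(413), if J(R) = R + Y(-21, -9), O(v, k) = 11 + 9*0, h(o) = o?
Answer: -409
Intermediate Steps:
q = 543 (q = 282 + 261 = 543)
Y(Q, H) = 7 (Y(Q, H) = 9 - 2 = 7)
O(v, k) = 11 (O(v, k) = 11 + 0 = 11)
J(R) = 7 + R (J(R) = R + 7 = 7 + R)
O((h(15) + 17)*(207 + 268), q) - J(413) = 11 - (7 + 413) = 11 - 1*420 = 11 - 420 = -409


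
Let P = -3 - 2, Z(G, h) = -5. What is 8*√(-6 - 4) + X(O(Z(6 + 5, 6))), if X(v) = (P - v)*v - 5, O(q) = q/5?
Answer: -1 + 8*I*√10 ≈ -1.0 + 25.298*I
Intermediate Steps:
P = -5
O(q) = q/5 (O(q) = q*(⅕) = q/5)
X(v) = -5 + v*(-5 - v) (X(v) = (-5 - v)*v - 5 = v*(-5 - v) - 5 = -5 + v*(-5 - v))
8*√(-6 - 4) + X(O(Z(6 + 5, 6))) = 8*√(-6 - 4) + (-5 - ((⅕)*(-5))² - (-5)) = 8*√(-10) + (-5 - 1*(-1)² - 5*(-1)) = 8*(I*√10) + (-5 - 1*1 + 5) = 8*I*√10 + (-5 - 1 + 5) = 8*I*√10 - 1 = -1 + 8*I*√10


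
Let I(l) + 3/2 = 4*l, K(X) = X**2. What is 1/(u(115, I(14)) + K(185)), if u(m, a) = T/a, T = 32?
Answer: 109/3730589 ≈ 2.9218e-5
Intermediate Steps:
I(l) = -3/2 + 4*l
u(m, a) = 32/a
1/(u(115, I(14)) + K(185)) = 1/(32/(-3/2 + 4*14) + 185**2) = 1/(32/(-3/2 + 56) + 34225) = 1/(32/(109/2) + 34225) = 1/(32*(2/109) + 34225) = 1/(64/109 + 34225) = 1/(3730589/109) = 109/3730589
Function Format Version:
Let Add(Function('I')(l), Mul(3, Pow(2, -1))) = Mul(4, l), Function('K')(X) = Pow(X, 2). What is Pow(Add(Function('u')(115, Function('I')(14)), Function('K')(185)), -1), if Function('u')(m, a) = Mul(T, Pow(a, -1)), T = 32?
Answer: Rational(109, 3730589) ≈ 2.9218e-5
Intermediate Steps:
Function('I')(l) = Add(Rational(-3, 2), Mul(4, l))
Function('u')(m, a) = Mul(32, Pow(a, -1))
Pow(Add(Function('u')(115, Function('I')(14)), Function('K')(185)), -1) = Pow(Add(Mul(32, Pow(Add(Rational(-3, 2), Mul(4, 14)), -1)), Pow(185, 2)), -1) = Pow(Add(Mul(32, Pow(Add(Rational(-3, 2), 56), -1)), 34225), -1) = Pow(Add(Mul(32, Pow(Rational(109, 2), -1)), 34225), -1) = Pow(Add(Mul(32, Rational(2, 109)), 34225), -1) = Pow(Add(Rational(64, 109), 34225), -1) = Pow(Rational(3730589, 109), -1) = Rational(109, 3730589)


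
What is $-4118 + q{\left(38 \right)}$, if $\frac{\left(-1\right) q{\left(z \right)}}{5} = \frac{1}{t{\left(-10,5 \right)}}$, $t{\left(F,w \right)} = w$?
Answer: $-4119$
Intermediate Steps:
$q{\left(z \right)} = -1$ ($q{\left(z \right)} = - \frac{5}{5} = \left(-5\right) \frac{1}{5} = -1$)
$-4118 + q{\left(38 \right)} = -4118 - 1 = -4119$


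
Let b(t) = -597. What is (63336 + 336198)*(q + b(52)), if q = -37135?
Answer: -15075216888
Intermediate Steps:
(63336 + 336198)*(q + b(52)) = (63336 + 336198)*(-37135 - 597) = 399534*(-37732) = -15075216888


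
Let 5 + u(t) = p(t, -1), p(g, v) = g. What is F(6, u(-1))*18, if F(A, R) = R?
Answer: -108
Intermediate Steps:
u(t) = -5 + t
F(6, u(-1))*18 = (-5 - 1)*18 = -6*18 = -108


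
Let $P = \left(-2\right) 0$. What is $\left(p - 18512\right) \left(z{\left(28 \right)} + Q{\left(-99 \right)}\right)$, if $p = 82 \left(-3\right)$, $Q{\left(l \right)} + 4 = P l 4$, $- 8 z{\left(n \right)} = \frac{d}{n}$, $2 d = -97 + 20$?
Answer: $\frac{2297855}{32} \approx 71808.0$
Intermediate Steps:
$d = - \frac{77}{2}$ ($d = \frac{-97 + 20}{2} = \frac{1}{2} \left(-77\right) = - \frac{77}{2} \approx -38.5$)
$P = 0$
$z{\left(n \right)} = \frac{77}{16 n}$ ($z{\left(n \right)} = - \frac{\left(- \frac{77}{2}\right) \frac{1}{n}}{8} = \frac{77}{16 n}$)
$Q{\left(l \right)} = -4$ ($Q{\left(l \right)} = -4 + 0 l 4 = -4 + 0 \cdot 4 = -4 + 0 = -4$)
$p = -246$
$\left(p - 18512\right) \left(z{\left(28 \right)} + Q{\left(-99 \right)}\right) = \left(-246 - 18512\right) \left(\frac{77}{16 \cdot 28} - 4\right) = - 18758 \left(\frac{77}{16} \cdot \frac{1}{28} - 4\right) = - 18758 \left(\frac{11}{64} - 4\right) = \left(-18758\right) \left(- \frac{245}{64}\right) = \frac{2297855}{32}$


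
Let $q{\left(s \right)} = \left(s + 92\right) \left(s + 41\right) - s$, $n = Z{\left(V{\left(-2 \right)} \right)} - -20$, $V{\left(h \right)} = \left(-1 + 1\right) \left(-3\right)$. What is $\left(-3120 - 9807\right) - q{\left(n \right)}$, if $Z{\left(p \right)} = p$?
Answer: $-19739$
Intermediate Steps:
$V{\left(h \right)} = 0$ ($V{\left(h \right)} = 0 \left(-3\right) = 0$)
$n = 20$ ($n = 0 - -20 = 0 + 20 = 20$)
$q{\left(s \right)} = - s + \left(41 + s\right) \left(92 + s\right)$ ($q{\left(s \right)} = \left(92 + s\right) \left(41 + s\right) - s = \left(41 + s\right) \left(92 + s\right) - s = - s + \left(41 + s\right) \left(92 + s\right)$)
$\left(-3120 - 9807\right) - q{\left(n \right)} = \left(-3120 - 9807\right) - \left(3772 + 20^{2} + 132 \cdot 20\right) = \left(-3120 - 9807\right) - \left(3772 + 400 + 2640\right) = -12927 - 6812 = -19739$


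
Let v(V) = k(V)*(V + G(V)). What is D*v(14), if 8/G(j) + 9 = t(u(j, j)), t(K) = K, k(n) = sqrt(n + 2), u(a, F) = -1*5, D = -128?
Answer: -48128/7 ≈ -6875.4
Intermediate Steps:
u(a, F) = -5
k(n) = sqrt(2 + n)
G(j) = -4/7 (G(j) = 8/(-9 - 5) = 8/(-14) = 8*(-1/14) = -4/7)
v(V) = sqrt(2 + V)*(-4/7 + V) (v(V) = sqrt(2 + V)*(V - 4/7) = sqrt(2 + V)*(-4/7 + V))
D*v(14) = -128*sqrt(2 + 14)*(-4/7 + 14) = -128*sqrt(16)*94/7 = -512*94/7 = -128*376/7 = -48128/7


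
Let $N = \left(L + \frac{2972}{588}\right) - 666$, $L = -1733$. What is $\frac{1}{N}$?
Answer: $- \frac{147}{351910} \approx -0.00041772$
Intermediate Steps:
$N = - \frac{351910}{147}$ ($N = \left(-1733 + \frac{2972}{588}\right) - 666 = \left(-1733 + 2972 \cdot \frac{1}{588}\right) - 666 = \left(-1733 + \frac{743}{147}\right) - 666 = - \frac{254008}{147} - 666 = - \frac{351910}{147} \approx -2393.9$)
$\frac{1}{N} = \frac{1}{- \frac{351910}{147}} = - \frac{147}{351910}$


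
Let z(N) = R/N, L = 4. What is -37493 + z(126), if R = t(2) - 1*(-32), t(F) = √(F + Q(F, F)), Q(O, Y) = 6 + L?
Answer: -2362043/63 + √3/63 ≈ -37493.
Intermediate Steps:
Q(O, Y) = 10 (Q(O, Y) = 6 + 4 = 10)
t(F) = √(10 + F) (t(F) = √(F + 10) = √(10 + F))
R = 32 + 2*√3 (R = √(10 + 2) - 1*(-32) = √12 + 32 = 2*√3 + 32 = 32 + 2*√3 ≈ 35.464)
z(N) = (32 + 2*√3)/N
-37493 + z(126) = -37493 + 2*(16 + √3)/126 = -37493 + 2*(1/126)*(16 + √3) = -37493 + (16/63 + √3/63) = -2362043/63 + √3/63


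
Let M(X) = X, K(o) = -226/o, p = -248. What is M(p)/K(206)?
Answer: 25544/113 ≈ 226.05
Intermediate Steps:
M(p)/K(206) = -248/((-226/206)) = -248/((-226*1/206)) = -248/(-113/103) = -248*(-103/113) = 25544/113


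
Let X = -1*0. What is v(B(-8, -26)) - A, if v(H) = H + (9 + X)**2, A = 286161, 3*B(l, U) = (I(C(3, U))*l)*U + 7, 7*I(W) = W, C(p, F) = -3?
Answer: -6008255/21 ≈ -2.8611e+5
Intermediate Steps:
I(W) = W/7
X = 0
B(l, U) = 7/3 - U*l/7 (B(l, U) = ((((1/7)*(-3))*l)*U + 7)/3 = ((-3*l/7)*U + 7)/3 = (-3*U*l/7 + 7)/3 = (7 - 3*U*l/7)/3 = 7/3 - U*l/7)
v(H) = 81 + H (v(H) = H + (9 + 0)**2 = H + 9**2 = H + 81 = 81 + H)
v(B(-8, -26)) - A = (81 + (7/3 - 1/7*(-26)*(-8))) - 1*286161 = (81 + (7/3 - 208/7)) - 286161 = (81 - 575/21) - 286161 = 1126/21 - 286161 = -6008255/21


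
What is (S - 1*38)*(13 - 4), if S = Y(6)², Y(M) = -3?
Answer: -261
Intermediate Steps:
S = 9 (S = (-3)² = 9)
(S - 1*38)*(13 - 4) = (9 - 1*38)*(13 - 4) = (9 - 38)*9 = -29*9 = -261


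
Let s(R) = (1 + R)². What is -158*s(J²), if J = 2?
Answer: -3950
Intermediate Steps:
-158*s(J²) = -158*(1 + 2²)² = -158*(1 + 4)² = -158*5² = -158*25 = -3950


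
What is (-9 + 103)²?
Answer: 8836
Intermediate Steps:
(-9 + 103)² = 94² = 8836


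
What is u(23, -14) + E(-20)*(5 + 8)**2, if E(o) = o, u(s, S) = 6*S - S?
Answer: -3450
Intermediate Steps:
u(s, S) = 5*S
u(23, -14) + E(-20)*(5 + 8)**2 = 5*(-14) - 20*(5 + 8)**2 = -70 - 20*13**2 = -70 - 20*169 = -70 - 3380 = -3450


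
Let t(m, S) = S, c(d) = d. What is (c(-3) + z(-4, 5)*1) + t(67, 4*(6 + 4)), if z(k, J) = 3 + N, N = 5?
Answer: 45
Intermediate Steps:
z(k, J) = 8 (z(k, J) = 3 + 5 = 8)
(c(-3) + z(-4, 5)*1) + t(67, 4*(6 + 4)) = (-3 + 8*1) + 4*(6 + 4) = (-3 + 8) + 4*10 = 5 + 40 = 45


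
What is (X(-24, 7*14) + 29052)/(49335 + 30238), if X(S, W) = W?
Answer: 29150/79573 ≈ 0.36633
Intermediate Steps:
(X(-24, 7*14) + 29052)/(49335 + 30238) = (7*14 + 29052)/(49335 + 30238) = (98 + 29052)/79573 = 29150*(1/79573) = 29150/79573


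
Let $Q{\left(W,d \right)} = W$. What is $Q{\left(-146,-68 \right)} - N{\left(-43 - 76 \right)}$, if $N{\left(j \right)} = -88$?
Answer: $-58$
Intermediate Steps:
$Q{\left(-146,-68 \right)} - N{\left(-43 - 76 \right)} = -146 - -88 = -146 + 88 = -58$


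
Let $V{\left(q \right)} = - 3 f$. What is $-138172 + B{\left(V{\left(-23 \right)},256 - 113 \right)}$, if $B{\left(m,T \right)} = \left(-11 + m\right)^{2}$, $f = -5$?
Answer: $-138156$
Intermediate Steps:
$V{\left(q \right)} = 15$ ($V{\left(q \right)} = \left(-3\right) \left(-5\right) = 15$)
$-138172 + B{\left(V{\left(-23 \right)},256 - 113 \right)} = -138172 + \left(-11 + 15\right)^{2} = -138172 + 4^{2} = -138172 + 16 = -138156$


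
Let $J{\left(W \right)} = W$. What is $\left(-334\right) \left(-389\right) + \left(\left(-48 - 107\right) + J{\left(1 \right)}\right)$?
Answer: $129772$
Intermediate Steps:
$\left(-334\right) \left(-389\right) + \left(\left(-48 - 107\right) + J{\left(1 \right)}\right) = \left(-334\right) \left(-389\right) + \left(\left(-48 - 107\right) + 1\right) = 129926 + \left(\left(-48 - 107\right) + 1\right) = 129926 + \left(-155 + 1\right) = 129926 - 154 = 129772$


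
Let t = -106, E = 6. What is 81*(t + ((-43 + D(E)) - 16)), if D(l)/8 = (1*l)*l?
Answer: 9963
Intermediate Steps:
D(l) = 8*l**2 (D(l) = 8*((1*l)*l) = 8*(l*l) = 8*l**2)
81*(t + ((-43 + D(E)) - 16)) = 81*(-106 + ((-43 + 8*6**2) - 16)) = 81*(-106 + ((-43 + 8*36) - 16)) = 81*(-106 + ((-43 + 288) - 16)) = 81*(-106 + (245 - 16)) = 81*(-106 + 229) = 81*123 = 9963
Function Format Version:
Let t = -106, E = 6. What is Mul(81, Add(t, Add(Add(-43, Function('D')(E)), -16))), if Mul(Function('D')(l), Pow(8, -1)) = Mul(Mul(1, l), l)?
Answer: 9963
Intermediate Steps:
Function('D')(l) = Mul(8, Pow(l, 2)) (Function('D')(l) = Mul(8, Mul(Mul(1, l), l)) = Mul(8, Mul(l, l)) = Mul(8, Pow(l, 2)))
Mul(81, Add(t, Add(Add(-43, Function('D')(E)), -16))) = Mul(81, Add(-106, Add(Add(-43, Mul(8, Pow(6, 2))), -16))) = Mul(81, Add(-106, Add(Add(-43, Mul(8, 36)), -16))) = Mul(81, Add(-106, Add(Add(-43, 288), -16))) = Mul(81, Add(-106, Add(245, -16))) = Mul(81, Add(-106, 229)) = Mul(81, 123) = 9963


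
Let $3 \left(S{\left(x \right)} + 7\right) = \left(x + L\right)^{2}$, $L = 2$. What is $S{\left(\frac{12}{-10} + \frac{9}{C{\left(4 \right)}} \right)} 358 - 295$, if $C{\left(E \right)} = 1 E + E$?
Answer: $- \frac{5661109}{2400} \approx -2358.8$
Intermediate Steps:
$C{\left(E \right)} = 2 E$ ($C{\left(E \right)} = E + E = 2 E$)
$S{\left(x \right)} = -7 + \frac{\left(2 + x\right)^{2}}{3}$ ($S{\left(x \right)} = -7 + \frac{\left(x + 2\right)^{2}}{3} = -7 + \frac{\left(2 + x\right)^{2}}{3}$)
$S{\left(\frac{12}{-10} + \frac{9}{C{\left(4 \right)}} \right)} 358 - 295 = \left(-7 + \frac{\left(2 + \left(\frac{12}{-10} + \frac{9}{2 \cdot 4}\right)\right)^{2}}{3}\right) 358 - 295 = \left(-7 + \frac{\left(2 + \left(12 \left(- \frac{1}{10}\right) + \frac{9}{8}\right)\right)^{2}}{3}\right) 358 - 295 = \left(-7 + \frac{\left(2 + \left(- \frac{6}{5} + 9 \cdot \frac{1}{8}\right)\right)^{2}}{3}\right) 358 - 295 = \left(-7 + \frac{\left(2 + \left(- \frac{6}{5} + \frac{9}{8}\right)\right)^{2}}{3}\right) 358 - 295 = \left(-7 + \frac{\left(2 - \frac{3}{40}\right)^{2}}{3}\right) 358 - 295 = \left(-7 + \frac{\left(\frac{77}{40}\right)^{2}}{3}\right) 358 - 295 = \left(-7 + \frac{1}{3} \cdot \frac{5929}{1600}\right) 358 - 295 = \left(-7 + \frac{5929}{4800}\right) 358 - 295 = \left(- \frac{27671}{4800}\right) 358 - 295 = - \frac{4953109}{2400} - 295 = - \frac{5661109}{2400}$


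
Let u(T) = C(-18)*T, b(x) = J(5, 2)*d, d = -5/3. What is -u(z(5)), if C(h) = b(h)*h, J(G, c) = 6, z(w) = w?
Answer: -900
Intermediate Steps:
d = -5/3 (d = -5*1/3 = -5/3 ≈ -1.6667)
b(x) = -10 (b(x) = 6*(-5/3) = -10)
C(h) = -10*h
u(T) = 180*T (u(T) = (-10*(-18))*T = 180*T)
-u(z(5)) = -180*5 = -1*900 = -900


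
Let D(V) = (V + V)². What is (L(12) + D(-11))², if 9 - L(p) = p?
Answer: 231361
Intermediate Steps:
L(p) = 9 - p
D(V) = 4*V² (D(V) = (2*V)² = 4*V²)
(L(12) + D(-11))² = ((9 - 1*12) + 4*(-11)²)² = ((9 - 12) + 4*121)² = (-3 + 484)² = 481² = 231361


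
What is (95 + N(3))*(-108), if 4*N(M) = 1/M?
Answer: -10269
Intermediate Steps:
N(M) = 1/(4*M)
(95 + N(3))*(-108) = (95 + (1/4)/3)*(-108) = (95 + (1/4)*(1/3))*(-108) = (95 + 1/12)*(-108) = (1141/12)*(-108) = -10269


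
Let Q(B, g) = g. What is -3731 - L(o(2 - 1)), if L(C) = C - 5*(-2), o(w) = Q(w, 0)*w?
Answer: -3741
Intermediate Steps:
o(w) = 0 (o(w) = 0*w = 0)
L(C) = 10 + C (L(C) = C + 10 = 10 + C)
-3731 - L(o(2 - 1)) = -3731 - (10 + 0) = -3731 - 1*10 = -3731 - 10 = -3741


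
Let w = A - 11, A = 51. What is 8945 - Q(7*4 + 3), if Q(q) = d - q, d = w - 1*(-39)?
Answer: 8897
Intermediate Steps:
w = 40 (w = 51 - 11 = 40)
d = 79 (d = 40 - 1*(-39) = 40 + 39 = 79)
Q(q) = 79 - q
8945 - Q(7*4 + 3) = 8945 - (79 - (7*4 + 3)) = 8945 - (79 - (28 + 3)) = 8945 - (79 - 1*31) = 8945 - (79 - 31) = 8945 - 1*48 = 8945 - 48 = 8897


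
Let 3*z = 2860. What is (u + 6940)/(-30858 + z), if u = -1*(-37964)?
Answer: -67356/44857 ≈ -1.5016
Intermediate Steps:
z = 2860/3 (z = (⅓)*2860 = 2860/3 ≈ 953.33)
u = 37964
(u + 6940)/(-30858 + z) = (37964 + 6940)/(-30858 + 2860/3) = 44904/(-89714/3) = 44904*(-3/89714) = -67356/44857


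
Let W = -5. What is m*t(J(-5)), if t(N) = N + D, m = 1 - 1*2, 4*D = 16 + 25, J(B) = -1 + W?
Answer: -17/4 ≈ -4.2500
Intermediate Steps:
J(B) = -6 (J(B) = -1 - 5 = -6)
D = 41/4 (D = (16 + 25)/4 = (¼)*41 = 41/4 ≈ 10.250)
m = -1 (m = 1 - 2 = -1)
t(N) = 41/4 + N (t(N) = N + 41/4 = 41/4 + N)
m*t(J(-5)) = -(41/4 - 6) = -1*17/4 = -17/4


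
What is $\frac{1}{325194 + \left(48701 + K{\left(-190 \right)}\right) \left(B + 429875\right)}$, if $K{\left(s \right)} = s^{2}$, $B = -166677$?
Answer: $\frac{1}{22319778792} \approx 4.4803 \cdot 10^{-11}$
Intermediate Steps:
$\frac{1}{325194 + \left(48701 + K{\left(-190 \right)}\right) \left(B + 429875\right)} = \frac{1}{325194 + \left(48701 + \left(-190\right)^{2}\right) \left(-166677 + 429875\right)} = \frac{1}{325194 + \left(48701 + 36100\right) 263198} = \frac{1}{325194 + 84801 \cdot 263198} = \frac{1}{325194 + 22319453598} = \frac{1}{22319778792}$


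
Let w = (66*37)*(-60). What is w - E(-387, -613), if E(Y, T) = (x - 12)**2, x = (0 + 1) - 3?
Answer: -146716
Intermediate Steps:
x = -2 (x = 1 - 3 = -2)
E(Y, T) = 196 (E(Y, T) = (-2 - 12)**2 = (-14)**2 = 196)
w = -146520 (w = 2442*(-60) = -146520)
w - E(-387, -613) = -146520 - 1*196 = -146520 - 196 = -146716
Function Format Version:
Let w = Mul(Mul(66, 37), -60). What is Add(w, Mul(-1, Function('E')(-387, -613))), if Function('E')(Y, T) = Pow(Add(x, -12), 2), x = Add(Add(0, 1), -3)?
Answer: -146716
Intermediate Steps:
x = -2 (x = Add(1, -3) = -2)
Function('E')(Y, T) = 196 (Function('E')(Y, T) = Pow(Add(-2, -12), 2) = Pow(-14, 2) = 196)
w = -146520 (w = Mul(2442, -60) = -146520)
Add(w, Mul(-1, Function('E')(-387, -613))) = Add(-146520, Mul(-1, 196)) = Add(-146520, -196) = -146716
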